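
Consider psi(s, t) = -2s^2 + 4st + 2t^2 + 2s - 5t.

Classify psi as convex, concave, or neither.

psi is quadratic, so its Hessian is the constant matrix H = [[-4, 4], [4, 4]].
det(H) = -32, tr(H) = 0.
det(H) < 0, so H is indefinite: neither convex nor concave.

neither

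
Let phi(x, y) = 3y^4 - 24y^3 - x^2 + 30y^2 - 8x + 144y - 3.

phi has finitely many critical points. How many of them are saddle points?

2

phi separates as a function of x plus a function of y, so ∇phi=0 decouples.
∂phi/∂x = -2(x + 4) = 0 at x ∈ {-4}; ∂phi/∂y = 12(y - 4)(y - 3)(y + 1) = 0 at y ∈ {-1, 3, 4}.
The Hessian is diagonal: diag(phi_xx, phi_yy). Second derivatives: phi_xx(-4)=-2; phi_yy(-1)=240, phi_yy(3)=-48, phi_yy(4)=60.
Saddle points occur where the two diagonal entries have opposite signs: (-4, -1), (-4, 4). Count: 2.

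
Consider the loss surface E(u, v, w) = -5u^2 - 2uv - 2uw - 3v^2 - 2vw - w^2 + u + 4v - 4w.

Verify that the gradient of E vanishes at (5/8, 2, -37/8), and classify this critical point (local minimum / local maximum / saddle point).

∇E = (-10u - 2v - 2w + 1, -2u - 6v - 2w + 4, -2u - 2v - 2w - 4); substituting (5/8, 2, -37/8) gives ∇E = (0, 0, 0), so (5/8, 2, -37/8) is indeed a critical point.
The Hessian is constant: H = [[-10, -2, -2], [-2, -6, -2], [-2, -2, -2]].
Leading principal minors: Δ₁ = -10, Δ₂ = 56, Δ₃ = -64.
The minors alternate sign starting negative (−, +, −), so H is negative definite: a local maximum.

local maximum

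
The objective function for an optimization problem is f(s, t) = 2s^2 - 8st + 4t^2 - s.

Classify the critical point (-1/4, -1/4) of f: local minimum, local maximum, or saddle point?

saddle point

The Hessian of f is constant: H = [[4, -8], [-8, 8]].
det(H) = 4·8 − (-8)² = -32.
Since det(H) < 0, H is indefinite and the critical point is a saddle point.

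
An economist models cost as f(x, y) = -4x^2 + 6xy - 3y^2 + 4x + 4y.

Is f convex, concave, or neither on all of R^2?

f is quadratic, so its Hessian is the constant matrix H = [[-8, 6], [6, -6]].
det(H) = 12, tr(H) = -14.
det(H) > 0 and tr(H) < 0, so H is negative definite everywhere: concave.

concave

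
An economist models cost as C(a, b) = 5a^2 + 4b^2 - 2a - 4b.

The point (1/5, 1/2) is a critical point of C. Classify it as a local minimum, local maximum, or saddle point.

The Hessian of C is constant: H = [[10, 0], [0, 8]].
det(H) = 10·8 − 0² = 80.
det(H) > 0 and tr(H) = 18 > 0, so H is positive definite and the point is a local minimum.

local minimum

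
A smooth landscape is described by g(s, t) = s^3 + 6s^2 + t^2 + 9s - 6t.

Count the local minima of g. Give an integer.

g separates as a function of s plus a function of t, so ∇g=0 decouples.
∂g/∂s = 3(s + 1)(s + 3) = 0 at s ∈ {-3, -1}; ∂g/∂t = 2(t - 3) = 0 at t ∈ {3}.
The Hessian is diagonal: diag(g_ss, g_tt). Second derivatives: g_ss(-3)=-6, g_ss(-1)=6; g_tt(3)=2.
Local minima occur where both diagonal entries positive: (-1, 3). Count: 1.

1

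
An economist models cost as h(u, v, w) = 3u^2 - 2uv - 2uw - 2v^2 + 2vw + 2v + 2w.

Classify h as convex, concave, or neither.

h is quadratic, so its Hessian is the constant matrix H = [[6, -2, -2], [-2, -4, 2], [-2, 2, 0]].
Leading principal minors: 6, -28, 8.
Neither pattern holds ⇒ H is indefinite ⇒ neither convex nor concave.

neither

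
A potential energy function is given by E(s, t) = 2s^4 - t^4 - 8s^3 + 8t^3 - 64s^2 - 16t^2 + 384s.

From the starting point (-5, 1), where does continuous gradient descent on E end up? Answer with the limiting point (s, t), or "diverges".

(-4, 2)

E is separable, so gradient descent decouples: s follows -∂E/∂s, t follows -∂E/∂t.
∂E/∂s = 8(s - 4)(s - 3)(s + 4); at s=-5 this is -576, so s increases.
∂E/∂t = -4t(t - 4)(t - 2); at t=1 this is -12, so t increases.
s converges to its nearest critical value -4 (a local min of the s-part); t converges to 2. The iterate converges to (-4, 2).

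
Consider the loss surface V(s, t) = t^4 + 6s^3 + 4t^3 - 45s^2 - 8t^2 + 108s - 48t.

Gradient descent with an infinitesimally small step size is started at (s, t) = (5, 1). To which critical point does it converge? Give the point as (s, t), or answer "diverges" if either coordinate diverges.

V is separable, so gradient descent decouples: s follows -∂V/∂s, t follows -∂V/∂t.
∂V/∂s = 18(s - 3)(s - 2); at s=5 this is 108, so s decreases.
∂V/∂t = 4(t - 2)(t + 2)(t + 3); at t=1 this is -48, so t increases.
s converges to its nearest critical value 3 (a local min of the s-part); t converges to 2. The iterate converges to (3, 2).

(3, 2)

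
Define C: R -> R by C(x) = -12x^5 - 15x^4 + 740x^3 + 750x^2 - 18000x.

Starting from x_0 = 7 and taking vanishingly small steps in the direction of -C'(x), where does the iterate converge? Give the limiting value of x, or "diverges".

C'(x) = -60(x - 5)(x - 3)(x + 4)(x + 5), so C'(7) = -63360.
Gradient descent moves in the -C' direction, i.e. x is increasing.
There is no critical point above x=7, and C' keeps the same sign, so the iterate runs off to +∞.

diverges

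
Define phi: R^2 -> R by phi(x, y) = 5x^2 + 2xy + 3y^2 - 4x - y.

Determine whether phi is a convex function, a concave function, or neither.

phi is quadratic, so its Hessian is the constant matrix H = [[10, 2], [2, 6]].
det(H) = 56, tr(H) = 16.
det(H) > 0 and tr(H) > 0, so H is positive definite everywhere: convex.

convex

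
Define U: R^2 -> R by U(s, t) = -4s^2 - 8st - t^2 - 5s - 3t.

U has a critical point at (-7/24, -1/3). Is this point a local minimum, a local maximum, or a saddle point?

The Hessian of U is constant: H = [[-8, -8], [-8, -2]].
det(H) = (-8)·(-2) − (-8)² = -48.
Since det(H) < 0, H is indefinite and the critical point is a saddle point.

saddle point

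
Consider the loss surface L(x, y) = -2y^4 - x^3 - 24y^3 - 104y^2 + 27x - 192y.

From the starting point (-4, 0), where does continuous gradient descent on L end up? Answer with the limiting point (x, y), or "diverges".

L is separable, so gradient descent decouples: x follows -∂L/∂x, y follows -∂L/∂y.
∂L/∂x = -3(x - 3)(x + 3); at x=-4 this is -21, so x increases.
∂L/∂y = -8(y + 2)(y + 3)(y + 4); at y=0 this is -192, so y increases.
The y-coordinate has no critical point in that direction and runs off to infinity.

diverges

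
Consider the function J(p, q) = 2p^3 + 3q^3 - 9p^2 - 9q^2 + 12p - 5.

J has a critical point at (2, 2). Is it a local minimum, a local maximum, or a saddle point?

local minimum

The mixed partial ∂²J/∂p∂q is 0, so the Hessian at any point is diag(J_pp, J_qq) = diag(6(2p - 3), 18(q - 1)).
At (2, 2): H = diag(6, 18).
Both eigenvalues are positive, so H is positive definite: a local minimum.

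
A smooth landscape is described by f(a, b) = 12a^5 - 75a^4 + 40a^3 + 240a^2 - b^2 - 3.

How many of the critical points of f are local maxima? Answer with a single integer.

2

f separates as a function of a plus a function of b, so ∇f=0 decouples.
∂f/∂a = 60a(a - 4)(a - 2)(a + 1) = 0 at a ∈ {-1, 0, 2, 4}; ∂f/∂b = -2b = 0 at b ∈ {0}.
The Hessian is diagonal: diag(f_aa, f_bb). Second derivatives: f_aa(-1)=-900, f_aa(0)=480, f_aa(2)=-720, f_aa(4)=2400; f_bb(0)=-2.
Local maxima occur where both diagonal entries negative: (-1, 0), (2, 0). Count: 2.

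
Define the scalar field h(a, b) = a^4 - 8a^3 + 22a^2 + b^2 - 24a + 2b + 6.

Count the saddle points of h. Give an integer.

h separates as a function of a plus a function of b, so ∇h=0 decouples.
∂h/∂a = 4(a - 3)(a - 2)(a - 1) = 0 at a ∈ {1, 2, 3}; ∂h/∂b = 2(b + 1) = 0 at b ∈ {-1}.
The Hessian is diagonal: diag(h_aa, h_bb). Second derivatives: h_aa(1)=8, h_aa(2)=-4, h_aa(3)=8; h_bb(-1)=2.
Saddle points occur where the two diagonal entries have opposite signs: (2, -1). Count: 1.

1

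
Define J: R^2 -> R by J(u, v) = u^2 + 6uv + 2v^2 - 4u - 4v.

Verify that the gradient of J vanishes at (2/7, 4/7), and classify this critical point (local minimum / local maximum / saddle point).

∇J = (2u + 6v - 4, 6u + 4v - 4); substituting (2/7, 4/7) gives ∇J = (0, 0), so (2/7, 4/7) is indeed a critical point.
The Hessian of J is constant: H = [[2, 6], [6, 4]].
det(H) = 2·4 − 6² = -28.
Since det(H) < 0, H is indefinite and the critical point is a saddle point.

saddle point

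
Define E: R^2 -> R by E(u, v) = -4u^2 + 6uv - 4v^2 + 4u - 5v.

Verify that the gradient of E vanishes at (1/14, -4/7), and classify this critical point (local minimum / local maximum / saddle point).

∇E = (-8u + 6v + 4, 6u - 8v - 5); substituting (1/14, -4/7) gives ∇E = (0, 0), so (1/14, -4/7) is indeed a critical point.
The Hessian of E is constant: H = [[-8, 6], [6, -8]].
det(H) = (-8)·(-8) − 6² = 28.
det(H) > 0 and tr(H) = -16 < 0, so H is negative definite and the point is a local maximum.

local maximum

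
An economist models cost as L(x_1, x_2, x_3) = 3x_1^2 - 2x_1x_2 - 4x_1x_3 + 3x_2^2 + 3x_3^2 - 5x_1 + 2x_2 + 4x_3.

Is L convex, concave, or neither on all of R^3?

convex

L is quadratic, so its Hessian is the constant matrix H = [[6, -2, -4], [-2, 6, 0], [-4, 0, 6]].
Leading principal minors: 6, 32, 96.
All positive ⇒ H ≻ 0 ⇒ convex.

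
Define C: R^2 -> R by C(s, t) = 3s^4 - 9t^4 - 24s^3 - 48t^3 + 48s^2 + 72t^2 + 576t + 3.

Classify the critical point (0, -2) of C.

local minimum

The mixed partial ∂²C/∂s∂t is 0, so the Hessian at any point is diag(C_ss, C_tt) = diag(12(3s^2 - 12s + 8), 36(-3t^2 - 8t + 4)).
At (0, -2): H = diag(96, 288).
Both eigenvalues are positive, so H is positive definite: a local minimum.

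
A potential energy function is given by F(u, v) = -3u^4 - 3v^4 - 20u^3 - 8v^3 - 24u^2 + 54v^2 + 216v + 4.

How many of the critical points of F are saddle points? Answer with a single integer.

F separates as a function of u plus a function of v, so ∇F=0 decouples.
∂F/∂u = -12u(u + 1)(u + 4) = 0 at u ∈ {-4, -1, 0}; ∂F/∂v = -12(v - 3)(v + 2)(v + 3) = 0 at v ∈ {-3, -2, 3}.
The Hessian is diagonal: diag(F_uu, F_vv). Second derivatives: F_uu(-4)=-144, F_uu(-1)=36, F_uu(0)=-48; F_vv(-3)=-72, F_vv(-2)=60, F_vv(3)=-360.
Saddle points occur where the two diagonal entries have opposite signs: (-4, -2), (-1, -3), (-1, 3), (0, -2). Count: 4.

4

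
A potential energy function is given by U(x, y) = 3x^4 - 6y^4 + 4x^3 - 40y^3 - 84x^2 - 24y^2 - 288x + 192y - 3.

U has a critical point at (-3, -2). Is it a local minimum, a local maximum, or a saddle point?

The mixed partial ∂²U/∂x∂y is 0, so the Hessian at any point is diag(U_xx, U_yy) = diag(12(3x^2 + 2x - 14), -24(3y^2 + 10y + 2)).
At (-3, -2): H = diag(84, 144).
Both eigenvalues are positive, so H is positive definite: a local minimum.

local minimum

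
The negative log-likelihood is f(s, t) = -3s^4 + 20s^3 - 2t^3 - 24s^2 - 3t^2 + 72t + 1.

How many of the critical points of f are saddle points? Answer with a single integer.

3

f separates as a function of s plus a function of t, so ∇f=0 decouples.
∂f/∂s = -12s(s - 4)(s - 1) = 0 at s ∈ {0, 1, 4}; ∂f/∂t = -6(t - 3)(t + 4) = 0 at t ∈ {-4, 3}.
The Hessian is diagonal: diag(f_ss, f_tt). Second derivatives: f_ss(0)=-48, f_ss(1)=36, f_ss(4)=-144; f_tt(-4)=42, f_tt(3)=-42.
Saddle points occur where the two diagonal entries have opposite signs: (0, -4), (1, 3), (4, -4). Count: 3.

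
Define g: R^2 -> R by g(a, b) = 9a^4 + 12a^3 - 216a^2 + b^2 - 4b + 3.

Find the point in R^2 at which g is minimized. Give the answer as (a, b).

(-4, 2)

g(a,b) separates as P(a) + Q(b) + 3, so its minimum is min P + min Q + 3.
P'(a) = 36a(a - 3)(a + 4) vanishes at a ∈ {-4, 0, 3}; Q'(b) = 2b - 4 vanishes at b ∈ {2}.
Local minima of P (where P''>0): P(-4)=-1920, P(3)=-891. Local minima of Q: Q(2)=-4.
So the global minimum of g is P(-4) + Q(2) + 3 = -1920 − 4 + 3 = -1921, attained at (-4, 2).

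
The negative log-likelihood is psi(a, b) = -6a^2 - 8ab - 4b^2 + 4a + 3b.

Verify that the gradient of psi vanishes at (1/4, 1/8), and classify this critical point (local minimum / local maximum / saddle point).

∇psi = (-12a - 8b + 4, -8a - 8b + 3); substituting (1/4, 1/8) gives ∇psi = (0, 0), so (1/4, 1/8) is indeed a critical point.
The Hessian of psi is constant: H = [[-12, -8], [-8, -8]].
det(H) = (-12)·(-8) − (-8)² = 32.
det(H) > 0 and tr(H) = -20 < 0, so H is negative definite and the point is a local maximum.

local maximum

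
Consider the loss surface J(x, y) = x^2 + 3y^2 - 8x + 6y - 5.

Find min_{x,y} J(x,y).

-24

J(x,y) separates as P(x) + Q(y) − 5, so its minimum is min P + min Q − 5.
P'(x) = 2x - 8 vanishes at x ∈ {4}; Q'(y) = 6y + 6 vanishes at y ∈ {-1}.
Local minima of P (where P''>0): P(4)=-16. Local minima of Q: Q(-1)=-3.
So the global minimum of J is P(4) + Q(-1) − 5 = -16 − 3 − 5 = -24, attained at (4, -1).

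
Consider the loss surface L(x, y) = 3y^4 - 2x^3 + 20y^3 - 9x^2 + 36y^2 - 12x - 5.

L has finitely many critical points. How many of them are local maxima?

1

L separates as a function of x plus a function of y, so ∇L=0 decouples.
∂L/∂x = -6(x + 1)(x + 2) = 0 at x ∈ {-2, -1}; ∂L/∂y = 12y(y + 2)(y + 3) = 0 at y ∈ {-3, -2, 0}.
The Hessian is diagonal: diag(L_xx, L_yy). Second derivatives: L_xx(-2)=6, L_xx(-1)=-6; L_yy(-3)=36, L_yy(-2)=-24, L_yy(0)=72.
Local maxima occur where both diagonal entries negative: (-1, -2). Count: 1.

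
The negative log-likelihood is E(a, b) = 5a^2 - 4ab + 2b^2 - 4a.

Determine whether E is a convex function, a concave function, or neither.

convex

E is quadratic, so its Hessian is the constant matrix H = [[10, -4], [-4, 4]].
det(H) = 24, tr(H) = 14.
det(H) > 0 and tr(H) > 0, so H is positive definite everywhere: convex.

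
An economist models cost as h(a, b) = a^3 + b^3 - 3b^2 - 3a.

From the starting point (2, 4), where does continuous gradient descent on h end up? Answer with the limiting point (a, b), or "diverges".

(1, 2)

h is separable, so gradient descent decouples: a follows -∂h/∂a, b follows -∂h/∂b.
∂h/∂a = 3(a - 1)(a + 1); at a=2 this is 9, so a decreases.
∂h/∂b = 3b(b - 2); at b=4 this is 24, so b decreases.
a converges to its nearest critical value 1 (a local min of the a-part); b converges to 2. The iterate converges to (1, 2).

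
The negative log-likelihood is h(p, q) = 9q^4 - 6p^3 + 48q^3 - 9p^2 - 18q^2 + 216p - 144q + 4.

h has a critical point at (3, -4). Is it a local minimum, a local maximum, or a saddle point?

saddle point

The mixed partial ∂²h/∂p∂q is 0, so the Hessian at any point is diag(h_pp, h_qq) = diag(-18(2p + 1), 36(3q^2 + 8q - 1)).
At (3, -4): H = diag(-126, 540).
The eigenvalues have opposite signs, so H is indefinite: a saddle point.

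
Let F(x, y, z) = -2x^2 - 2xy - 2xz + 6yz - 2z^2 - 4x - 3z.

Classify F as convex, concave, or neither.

F is quadratic, so its Hessian is the constant matrix H = [[-4, -2, -2], [-2, 0, 6], [-2, 6, -4]].
Leading principal minors: -4, -4, 208.
Neither pattern holds ⇒ H is indefinite ⇒ neither convex nor concave.

neither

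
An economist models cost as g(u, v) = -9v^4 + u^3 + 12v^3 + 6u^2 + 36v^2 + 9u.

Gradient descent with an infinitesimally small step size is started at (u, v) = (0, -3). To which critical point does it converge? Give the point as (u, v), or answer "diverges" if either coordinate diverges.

g is separable, so gradient descent decouples: u follows -∂g/∂u, v follows -∂g/∂v.
∂g/∂u = 3(u + 1)(u + 3); at u=0 this is 9, so u decreases.
∂g/∂v = -36v(v - 2)(v + 1); at v=-3 this is 1080, so v decreases.
The v-coordinate has no critical point in that direction and runs off to infinity.

diverges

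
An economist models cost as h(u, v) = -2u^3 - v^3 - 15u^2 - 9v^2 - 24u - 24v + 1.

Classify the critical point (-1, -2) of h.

local maximum

The mixed partial ∂²h/∂u∂v is 0, so the Hessian at any point is diag(h_uu, h_vv) = diag(-6(2u + 5), -6(v + 3)).
At (-1, -2): H = diag(-18, -6).
Both eigenvalues are negative, so H is negative definite: a local maximum.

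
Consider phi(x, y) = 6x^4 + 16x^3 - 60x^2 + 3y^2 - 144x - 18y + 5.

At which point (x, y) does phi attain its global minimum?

phi(x,y) separates as P(x) + Q(y) + 5, so its minimum is min P + min Q + 5.
P'(x) = 24(x - 2)(x + 1)(x + 3) vanishes at x ∈ {-3, -1, 2}; Q'(y) = 6y - 18 vanishes at y ∈ {3}.
Local minima of P (where P''>0): P(-3)=-54, P(2)=-304. Local minima of Q: Q(3)=-27.
So the global minimum of phi is P(2) + Q(3) + 5 = -304 − 27 + 5 = -326, attained at (2, 3).

(2, 3)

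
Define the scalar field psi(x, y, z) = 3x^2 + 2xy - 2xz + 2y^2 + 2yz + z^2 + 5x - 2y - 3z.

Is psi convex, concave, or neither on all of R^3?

neither

psi is quadratic, so its Hessian is the constant matrix H = [[6, 2, -2], [2, 4, 2], [-2, 2, 2]].
Leading principal minors: 6, 20, -16.
Neither pattern holds ⇒ H is indefinite ⇒ neither convex nor concave.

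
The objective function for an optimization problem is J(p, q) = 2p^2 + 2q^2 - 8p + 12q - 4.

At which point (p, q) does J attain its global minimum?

(2, -3)

J(p,q) separates as A(p) + B(q) − 4, so its minimum is min A + min B − 4.
A'(p) = 4p - 8 vanishes at p ∈ {2}; B'(q) = 4q + 12 vanishes at q ∈ {-3}.
Local minima of A (where A''>0): A(2)=-8. Local minima of B: B(-3)=-18.
So the global minimum of J is A(2) + B(-3) − 4 = -8 − 18 − 4 = -30, attained at (2, -3).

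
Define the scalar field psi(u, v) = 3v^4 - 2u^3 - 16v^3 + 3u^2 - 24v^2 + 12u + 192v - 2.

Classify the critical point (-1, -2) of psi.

local minimum

The mixed partial ∂²psi/∂u∂v is 0, so the Hessian at any point is diag(psi_uu, psi_vv) = diag(6(-2u + 1), 12(3v^2 - 8v - 4)).
At (-1, -2): H = diag(18, 288).
Both eigenvalues are positive, so H is positive definite: a local minimum.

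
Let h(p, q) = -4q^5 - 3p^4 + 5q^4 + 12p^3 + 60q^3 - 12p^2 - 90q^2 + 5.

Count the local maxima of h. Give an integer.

h separates as a function of p plus a function of q, so ∇h=0 decouples.
∂h/∂p = -12p(p - 2)(p - 1) = 0 at p ∈ {0, 1, 2}; ∂h/∂q = -20q(q - 3)(q - 1)(q + 3) = 0 at q ∈ {-3, 0, 1, 3}.
The Hessian is diagonal: diag(h_pp, h_qq). Second derivatives: h_pp(0)=-24, h_pp(1)=12, h_pp(2)=-24; h_qq(-3)=1440, h_qq(0)=-180, h_qq(1)=160, h_qq(3)=-720.
Local maxima occur where both diagonal entries negative: (0, 0), (0, 3), (2, 0), (2, 3). Count: 4.

4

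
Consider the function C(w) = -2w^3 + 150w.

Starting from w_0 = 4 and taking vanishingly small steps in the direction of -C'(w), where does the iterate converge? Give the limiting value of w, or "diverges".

C'(w) = -6(w - 5)(w + 5), so C'(4) = 54.
Gradient descent moves in the -C' direction, i.e. w is decreasing.
The nearest critical point in that direction is w = -5, where C'' = 60 > 0 (a local minimum). The iterate converges there.

-5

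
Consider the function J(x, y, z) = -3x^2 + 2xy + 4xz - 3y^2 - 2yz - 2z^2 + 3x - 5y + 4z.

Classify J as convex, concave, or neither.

concave

J is quadratic, so its Hessian is the constant matrix H = [[-6, 2, 4], [2, -6, -2], [4, -2, -4]].
Leading principal minors: -6, 32, -40.
Signs alternate −, +, − ⇒ H ≺ 0 ⇒ concave.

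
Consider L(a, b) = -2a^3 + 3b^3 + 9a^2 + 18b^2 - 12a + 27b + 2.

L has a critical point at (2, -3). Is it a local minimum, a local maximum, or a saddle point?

The mixed partial ∂²L/∂a∂b is 0, so the Hessian at any point is diag(L_aa, L_bb) = diag(6(-2a + 3), 18(b + 2)).
At (2, -3): H = diag(-6, -18).
Both eigenvalues are negative, so H is negative definite: a local maximum.

local maximum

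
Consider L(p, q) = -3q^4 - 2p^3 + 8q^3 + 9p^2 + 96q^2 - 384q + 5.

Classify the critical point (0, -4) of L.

The mixed partial ∂²L/∂p∂q is 0, so the Hessian at any point is diag(L_pp, L_qq) = diag(6(-2p + 3), 12(-3q^2 + 4q + 16)).
At (0, -4): H = diag(18, -576).
The eigenvalues have opposite signs, so H is indefinite: a saddle point.

saddle point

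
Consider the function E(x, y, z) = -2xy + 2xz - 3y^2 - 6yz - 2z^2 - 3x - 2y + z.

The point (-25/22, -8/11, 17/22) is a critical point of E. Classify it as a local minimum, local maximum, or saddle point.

saddle point

The Hessian is constant: H = [[0, -2, 2], [-2, -6, -6], [2, -6, -4]].
Leading principal minors: Δ₁ = 0, Δ₂ = -4, Δ₃ = 88.
The minors fit neither the all-positive nor the alternating-sign pattern, so H is indefinite: a saddle point.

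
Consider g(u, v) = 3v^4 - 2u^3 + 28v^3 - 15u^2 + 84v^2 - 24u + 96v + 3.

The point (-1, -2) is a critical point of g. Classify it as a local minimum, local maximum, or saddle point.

local maximum

The mixed partial ∂²g/∂u∂v is 0, so the Hessian at any point is diag(g_uu, g_vv) = diag(-6(2u + 5), 12(3v^2 + 14v + 14)).
At (-1, -2): H = diag(-18, -24).
Both eigenvalues are negative, so H is negative definite: a local maximum.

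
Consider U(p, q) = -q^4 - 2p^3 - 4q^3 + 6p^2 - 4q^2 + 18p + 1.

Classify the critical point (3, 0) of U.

local maximum

The mixed partial ∂²U/∂p∂q is 0, so the Hessian at any point is diag(U_pp, U_qq) = diag(12(-p + 1), -4(3q^2 + 6q + 2)).
At (3, 0): H = diag(-24, -8).
Both eigenvalues are negative, so H is negative definite: a local maximum.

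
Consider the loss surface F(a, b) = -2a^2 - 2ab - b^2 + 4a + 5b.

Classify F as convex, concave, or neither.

concave

F is quadratic, so its Hessian is the constant matrix H = [[-4, -2], [-2, -2]].
det(H) = 4, tr(H) = -6.
det(H) > 0 and tr(H) < 0, so H is negative definite everywhere: concave.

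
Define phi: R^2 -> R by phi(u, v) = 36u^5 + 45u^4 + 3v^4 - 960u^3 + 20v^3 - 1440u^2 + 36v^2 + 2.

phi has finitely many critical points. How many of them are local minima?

4

phi separates as a function of u plus a function of v, so ∇phi=0 decouples.
∂phi/∂u = 180u(u - 4)(u + 1)(u + 4) = 0 at u ∈ {-4, -1, 0, 4}; ∂phi/∂v = 12v(v + 2)(v + 3) = 0 at v ∈ {-3, -2, 0}.
The Hessian is diagonal: diag(phi_uu, phi_vv). Second derivatives: phi_uu(-4)=-17280, phi_uu(-1)=2700, phi_uu(0)=-2880, phi_uu(4)=28800; phi_vv(-3)=36, phi_vv(-2)=-24, phi_vv(0)=72.
Local minima occur where both diagonal entries positive: (-1, -3), (-1, 0), (4, -3), (4, 0). Count: 4.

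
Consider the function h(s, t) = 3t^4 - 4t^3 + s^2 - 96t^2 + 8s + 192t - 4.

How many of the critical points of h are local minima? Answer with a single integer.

2

h separates as a function of s plus a function of t, so ∇h=0 decouples.
∂h/∂s = 2(s + 4) = 0 at s ∈ {-4}; ∂h/∂t = 12(t - 4)(t - 1)(t + 4) = 0 at t ∈ {-4, 1, 4}.
The Hessian is diagonal: diag(h_ss, h_tt). Second derivatives: h_ss(-4)=2; h_tt(-4)=480, h_tt(1)=-180, h_tt(4)=288.
Local minima occur where both diagonal entries positive: (-4, -4), (-4, 4). Count: 2.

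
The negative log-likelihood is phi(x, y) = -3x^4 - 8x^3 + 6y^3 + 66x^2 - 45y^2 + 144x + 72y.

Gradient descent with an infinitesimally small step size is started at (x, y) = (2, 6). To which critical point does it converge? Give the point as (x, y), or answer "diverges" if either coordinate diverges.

phi is separable, so gradient descent decouples: x follows -∂phi/∂x, y follows -∂phi/∂y.
∂phi/∂x = -12(x - 3)(x + 1)(x + 4); at x=2 this is 216, so x decreases.
∂phi/∂y = 18(y - 4)(y - 1); at y=6 this is 180, so y decreases.
x converges to its nearest critical value -1 (a local min of the x-part); y converges to 4. The iterate converges to (-1, 4).

(-1, 4)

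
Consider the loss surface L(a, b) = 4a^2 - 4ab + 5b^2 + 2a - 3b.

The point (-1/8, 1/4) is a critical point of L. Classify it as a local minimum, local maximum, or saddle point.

The Hessian of L is constant: H = [[8, -4], [-4, 10]].
det(H) = 8·10 − (-4)² = 64.
det(H) > 0 and tr(H) = 18 > 0, so H is positive definite and the point is a local minimum.

local minimum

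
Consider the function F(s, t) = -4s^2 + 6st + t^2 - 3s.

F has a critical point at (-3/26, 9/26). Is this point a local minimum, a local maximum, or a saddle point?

The Hessian of F is constant: H = [[-8, 6], [6, 2]].
det(H) = (-8)·2 − 6² = -52.
Since det(H) < 0, H is indefinite and the critical point is a saddle point.

saddle point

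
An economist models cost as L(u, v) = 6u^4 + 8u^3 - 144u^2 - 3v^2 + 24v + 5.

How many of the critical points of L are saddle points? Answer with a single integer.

L separates as a function of u plus a function of v, so ∇L=0 decouples.
∂L/∂u = 24u(u - 3)(u + 4) = 0 at u ∈ {-4, 0, 3}; ∂L/∂v = -6(v - 4) = 0 at v ∈ {4}.
The Hessian is diagonal: diag(L_uu, L_vv). Second derivatives: L_uu(-4)=672, L_uu(0)=-288, L_uu(3)=504; L_vv(4)=-6.
Saddle points occur where the two diagonal entries have opposite signs: (-4, 4), (3, 4). Count: 2.

2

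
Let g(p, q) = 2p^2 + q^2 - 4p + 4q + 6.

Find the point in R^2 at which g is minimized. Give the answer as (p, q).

g(p,q) separates as A(p) + B(q) + 6, so its minimum is min A + min B + 6.
A'(p) = 4p - 4 vanishes at p ∈ {1}; B'(q) = 2q + 4 vanishes at q ∈ {-2}.
Local minima of A (where A''>0): A(1)=-2. Local minima of B: B(-2)=-4.
So the global minimum of g is A(1) + B(-2) + 6 = -2 − 4 + 6 = 0, attained at (1, -2).

(1, -2)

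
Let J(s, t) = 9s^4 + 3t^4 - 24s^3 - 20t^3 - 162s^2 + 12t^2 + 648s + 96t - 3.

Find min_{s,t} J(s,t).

-2089

J(s,t) separates as P(s) + Q(t) − 3, so its minimum is min P + min Q − 3.
P'(s) = 36(s - 3)(s - 2)(s + 3) vanishes at s ∈ {-3, 2, 3}; Q'(t) = 12(t - 4)(t - 2)(t + 1) vanishes at t ∈ {-1, 2, 4}.
Local minima of P (where P''>0): P(-3)=-2025, P(3)=567. Local minima of Q: Q(-1)=-61, Q(4)=64.
So the global minimum of J is P(-3) + Q(-1) − 3 = -2025 − 61 − 3 = -2089, attained at (-3, -1).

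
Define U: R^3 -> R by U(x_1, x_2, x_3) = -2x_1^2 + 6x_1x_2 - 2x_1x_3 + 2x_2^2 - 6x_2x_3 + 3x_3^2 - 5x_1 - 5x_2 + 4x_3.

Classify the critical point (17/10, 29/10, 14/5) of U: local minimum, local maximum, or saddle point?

The Hessian is constant: H = [[-4, 6, -2], [6, 4, -6], [-2, -6, 6]].
Leading principal minors: Δ₁ = -4, Δ₂ = -52, Δ₃ = -40.
The minors fit neither the all-positive nor the alternating-sign pattern, so H is indefinite: a saddle point.

saddle point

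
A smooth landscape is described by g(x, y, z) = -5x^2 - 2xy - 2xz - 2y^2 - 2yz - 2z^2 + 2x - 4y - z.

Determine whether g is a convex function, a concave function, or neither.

concave

g is quadratic, so its Hessian is the constant matrix H = [[-10, -2, -2], [-2, -4, -2], [-2, -2, -4]].
Leading principal minors: -10, 36, -104.
Signs alternate −, +, − ⇒ H ≺ 0 ⇒ concave.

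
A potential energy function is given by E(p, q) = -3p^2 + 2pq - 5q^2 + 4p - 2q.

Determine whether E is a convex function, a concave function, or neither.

E is quadratic, so its Hessian is the constant matrix H = [[-6, 2], [2, -10]].
det(H) = 56, tr(H) = -16.
det(H) > 0 and tr(H) < 0, so H is negative definite everywhere: concave.

concave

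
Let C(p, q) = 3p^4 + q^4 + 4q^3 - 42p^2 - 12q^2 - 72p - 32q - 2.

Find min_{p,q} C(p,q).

-417

C(p,q) separates as A(p) + B(q) − 2, so its minimum is min A + min B − 2.
A'(p) = 12(p - 3)(p + 1)(p + 2) vanishes at p ∈ {-2, -1, 3}; B'(q) = 4(q - 2)(q + 1)(q + 4) vanishes at q ∈ {-4, -1, 2}.
Local minima of A (where A''>0): A(-2)=24, A(3)=-351. Local minima of B: B(-4)=-64, B(2)=-64.
So the global minimum of C is A(3) + B(-4) − 2 = -351 − 64 − 2 = -417, attained at (3, -4).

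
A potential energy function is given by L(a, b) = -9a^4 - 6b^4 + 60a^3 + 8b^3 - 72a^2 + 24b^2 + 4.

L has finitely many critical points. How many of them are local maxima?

4

L separates as a function of a plus a function of b, so ∇L=0 decouples.
∂L/∂a = -36a(a - 4)(a - 1) = 0 at a ∈ {0, 1, 4}; ∂L/∂b = -24b(b - 2)(b + 1) = 0 at b ∈ {-1, 0, 2}.
The Hessian is diagonal: diag(L_aa, L_bb). Second derivatives: L_aa(0)=-144, L_aa(1)=108, L_aa(4)=-432; L_bb(-1)=-72, L_bb(0)=48, L_bb(2)=-144.
Local maxima occur where both diagonal entries negative: (0, -1), (0, 2), (4, -1), (4, 2). Count: 4.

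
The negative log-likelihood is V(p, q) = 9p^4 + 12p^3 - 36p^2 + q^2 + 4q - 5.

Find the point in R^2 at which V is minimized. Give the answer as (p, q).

(-2, -2)

V(p,q) separates as A(p) + B(q) − 5, so its minimum is min A + min B − 5.
A'(p) = 36p(p - 1)(p + 2) vanishes at p ∈ {-2, 0, 1}; B'(q) = 2q + 4 vanishes at q ∈ {-2}.
Local minima of A (where A''>0): A(-2)=-96, A(1)=-15. Local minima of B: B(-2)=-4.
So the global minimum of V is A(-2) + B(-2) − 5 = -96 − 4 − 5 = -105, attained at (-2, -2).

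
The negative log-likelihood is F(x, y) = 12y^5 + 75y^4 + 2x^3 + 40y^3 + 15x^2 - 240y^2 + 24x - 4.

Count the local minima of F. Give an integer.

F separates as a function of x plus a function of y, so ∇F=0 decouples.
∂F/∂x = 6(x + 1)(x + 4) = 0 at x ∈ {-4, -1}; ∂F/∂y = 60y(y - 1)(y + 2)(y + 4) = 0 at y ∈ {-4, -2, 0, 1}.
The Hessian is diagonal: diag(F_xx, F_yy). Second derivatives: F_xx(-4)=-18, F_xx(-1)=18; F_yy(-4)=-2400, F_yy(-2)=720, F_yy(0)=-480, F_yy(1)=900.
Local minima occur where both diagonal entries positive: (-1, -2), (-1, 1). Count: 2.

2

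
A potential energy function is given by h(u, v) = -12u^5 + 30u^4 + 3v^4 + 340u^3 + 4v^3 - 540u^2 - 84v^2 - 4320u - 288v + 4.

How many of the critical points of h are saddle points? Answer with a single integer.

h separates as a function of u plus a function of v, so ∇h=0 decouples.
∂h/∂u = -60(u - 4)(u - 3)(u + 2)(u + 3) = 0 at u ∈ {-3, -2, 3, 4}; ∂h/∂v = 12(v - 4)(v + 2)(v + 3) = 0 at v ∈ {-3, -2, 4}.
The Hessian is diagonal: diag(h_uu, h_vv). Second derivatives: h_uu(-3)=2520, h_uu(-2)=-1800, h_uu(3)=1800, h_uu(4)=-2520; h_vv(-3)=84, h_vv(-2)=-72, h_vv(4)=504.
Saddle points occur where the two diagonal entries have opposite signs: (-3, -2), (-2, -3), (-2, 4), (3, -2), (4, -3), (4, 4). Count: 6.

6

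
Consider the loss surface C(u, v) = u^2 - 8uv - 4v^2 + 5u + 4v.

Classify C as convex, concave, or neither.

neither

C is quadratic, so its Hessian is the constant matrix H = [[2, -8], [-8, -8]].
det(H) = -80, tr(H) = -6.
det(H) < 0, so H is indefinite: neither convex nor concave.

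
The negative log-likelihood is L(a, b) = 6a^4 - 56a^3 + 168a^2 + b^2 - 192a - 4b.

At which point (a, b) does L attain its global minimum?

L(a,b) separates as P(a) + Q(b), so its minimum is min P + min Q.
P'(a) = 24(a - 4)(a - 2)(a - 1) vanishes at a ∈ {1, 2, 4}; Q'(b) = 2b - 4 vanishes at b ∈ {2}.
Local minima of P (where P''>0): P(1)=-74, P(4)=-128. Local minima of Q: Q(2)=-4.
So the global minimum of L is P(4) + Q(2) = -128 − 4 = -132, attained at (4, 2).

(4, 2)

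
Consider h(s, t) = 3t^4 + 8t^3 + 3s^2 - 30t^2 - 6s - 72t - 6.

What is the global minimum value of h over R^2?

h(s,t) separates as P(s) + Q(t) − 6, so its minimum is min P + min Q − 6.
P'(s) = 6s - 6 vanishes at s ∈ {1}; Q'(t) = 12(t - 2)(t + 1)(t + 3) vanishes at t ∈ {-3, -1, 2}.
Local minima of P (where P''>0): P(1)=-3. Local minima of Q: Q(-3)=-27, Q(2)=-152.
So the global minimum of h is P(1) + Q(2) − 6 = -3 − 152 − 6 = -161, attained at (1, 2).

-161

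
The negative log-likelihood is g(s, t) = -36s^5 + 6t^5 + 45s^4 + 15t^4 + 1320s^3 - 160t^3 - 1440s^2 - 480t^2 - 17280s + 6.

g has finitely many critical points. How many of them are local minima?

4

g separates as a function of s plus a function of t, so ∇g=0 decouples.
∂g/∂s = -180(s - 4)(s - 3)(s + 2)(s + 4) = 0 at s ∈ {-4, -2, 3, 4}; ∂g/∂t = 30t(t - 4)(t + 2)(t + 4) = 0 at t ∈ {-4, -2, 0, 4}.
The Hessian is diagonal: diag(g_ss, g_tt). Second derivatives: g_ss(-4)=20160, g_ss(-2)=-10800, g_ss(3)=6300, g_ss(4)=-8640; g_tt(-4)=-1920, g_tt(-2)=720, g_tt(0)=-960, g_tt(4)=5760.
Local minima occur where both diagonal entries positive: (-4, -2), (-4, 4), (3, -2), (3, 4). Count: 4.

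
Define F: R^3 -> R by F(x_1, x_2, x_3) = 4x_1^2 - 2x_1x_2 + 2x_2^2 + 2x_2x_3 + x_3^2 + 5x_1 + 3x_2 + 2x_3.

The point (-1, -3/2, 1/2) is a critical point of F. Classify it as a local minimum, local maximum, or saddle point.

The Hessian is constant: H = [[8, -2, 0], [-2, 4, 2], [0, 2, 2]].
Leading principal minors: Δ₁ = 8, Δ₂ = 28, Δ₃ = 24.
All leading minors are positive, so H is positive definite: a local minimum.

local minimum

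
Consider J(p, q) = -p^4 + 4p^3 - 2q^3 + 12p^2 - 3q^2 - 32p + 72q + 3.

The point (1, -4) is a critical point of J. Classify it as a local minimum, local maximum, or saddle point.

The mixed partial ∂²J/∂p∂q is 0, so the Hessian at any point is diag(J_pp, J_qq) = diag(12(-p^2 + 2p + 2), -6(2q + 1)).
At (1, -4): H = diag(36, 42).
Both eigenvalues are positive, so H is positive definite: a local minimum.

local minimum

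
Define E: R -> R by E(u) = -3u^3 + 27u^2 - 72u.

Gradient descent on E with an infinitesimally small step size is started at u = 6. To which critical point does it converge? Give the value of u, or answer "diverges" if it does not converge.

E'(u) = -9(u - 4)(u - 2), so E'(6) = -72.
Gradient descent moves in the -E' direction, i.e. u is increasing.
There is no critical point above u=6, and E' keeps the same sign, so the iterate runs off to +∞.

diverges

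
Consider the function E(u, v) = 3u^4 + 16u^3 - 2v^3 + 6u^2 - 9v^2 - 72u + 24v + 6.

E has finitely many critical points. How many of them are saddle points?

E separates as a function of u plus a function of v, so ∇E=0 decouples.
∂E/∂u = 12(u - 1)(u + 2)(u + 3) = 0 at u ∈ {-3, -2, 1}; ∂E/∂v = -6(v - 1)(v + 4) = 0 at v ∈ {-4, 1}.
The Hessian is diagonal: diag(E_uu, E_vv). Second derivatives: E_uu(-3)=48, E_uu(-2)=-36, E_uu(1)=144; E_vv(-4)=30, E_vv(1)=-30.
Saddle points occur where the two diagonal entries have opposite signs: (-3, 1), (-2, -4), (1, 1). Count: 3.

3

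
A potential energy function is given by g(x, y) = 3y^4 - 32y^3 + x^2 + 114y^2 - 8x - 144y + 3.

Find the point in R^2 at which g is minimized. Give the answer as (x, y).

(4, 1)

g(x,y) separates as P(x) + Q(y) + 3, so its minimum is min P + min Q + 3.
P'(x) = 2x - 8 vanishes at x ∈ {4}; Q'(y) = 12(y - 4)(y - 3)(y - 1) vanishes at y ∈ {1, 3, 4}.
Local minima of P (where P''>0): P(4)=-16. Local minima of Q: Q(1)=-59, Q(4)=-32.
So the global minimum of g is P(4) + Q(1) + 3 = -16 − 59 + 3 = -72, attained at (4, 1).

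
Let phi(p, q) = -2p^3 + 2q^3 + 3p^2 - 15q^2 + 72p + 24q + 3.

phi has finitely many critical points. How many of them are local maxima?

phi separates as a function of p plus a function of q, so ∇phi=0 decouples.
∂phi/∂p = -6(p - 4)(p + 3) = 0 at p ∈ {-3, 4}; ∂phi/∂q = 6(q - 4)(q - 1) = 0 at q ∈ {1, 4}.
The Hessian is diagonal: diag(phi_pp, phi_qq). Second derivatives: phi_pp(-3)=42, phi_pp(4)=-42; phi_qq(1)=-18, phi_qq(4)=18.
Local maxima occur where both diagonal entries negative: (4, 1). Count: 1.

1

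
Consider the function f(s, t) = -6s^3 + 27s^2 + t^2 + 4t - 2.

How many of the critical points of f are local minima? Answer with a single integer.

1

f separates as a function of s plus a function of t, so ∇f=0 decouples.
∂f/∂s = -18s(s - 3) = 0 at s ∈ {0, 3}; ∂f/∂t = 2(t + 2) = 0 at t ∈ {-2}.
The Hessian is diagonal: diag(f_ss, f_tt). Second derivatives: f_ss(0)=54, f_ss(3)=-54; f_tt(-2)=2.
Local minima occur where both diagonal entries positive: (0, -2). Count: 1.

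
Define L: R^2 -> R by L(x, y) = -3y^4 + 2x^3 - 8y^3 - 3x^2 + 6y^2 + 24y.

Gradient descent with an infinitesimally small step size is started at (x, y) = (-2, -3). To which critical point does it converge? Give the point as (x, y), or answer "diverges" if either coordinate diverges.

diverges

L is separable, so gradient descent decouples: x follows -∂L/∂x, y follows -∂L/∂y.
∂L/∂x = 6x(x - 1); at x=-2 this is 36, so x decreases.
∂L/∂y = -12(y - 1)(y + 1)(y + 2); at y=-3 this is 96, so y decreases.
The x-coordinate has no critical point in that direction and runs off to infinity.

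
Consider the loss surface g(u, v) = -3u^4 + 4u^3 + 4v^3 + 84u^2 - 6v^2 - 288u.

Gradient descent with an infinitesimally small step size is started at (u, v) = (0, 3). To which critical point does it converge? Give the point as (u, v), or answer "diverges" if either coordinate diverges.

(2, 1)

g is separable, so gradient descent decouples: u follows -∂g/∂u, v follows -∂g/∂v.
∂g/∂u = -12(u - 3)(u - 2)(u + 4); at u=0 this is -288, so u increases.
∂g/∂v = 12v(v - 1); at v=3 this is 72, so v decreases.
u converges to its nearest critical value 2 (a local min of the u-part); v converges to 1. The iterate converges to (2, 1).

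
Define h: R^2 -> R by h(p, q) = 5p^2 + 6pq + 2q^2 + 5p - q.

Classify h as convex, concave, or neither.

convex

h is quadratic, so its Hessian is the constant matrix H = [[10, 6], [6, 4]].
det(H) = 4, tr(H) = 14.
det(H) > 0 and tr(H) > 0, so H is positive definite everywhere: convex.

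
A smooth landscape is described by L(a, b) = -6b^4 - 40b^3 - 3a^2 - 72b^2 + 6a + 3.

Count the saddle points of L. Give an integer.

L separates as a function of a plus a function of b, so ∇L=0 decouples.
∂L/∂a = -6(a - 1) = 0 at a ∈ {1}; ∂L/∂b = -24b(b + 2)(b + 3) = 0 at b ∈ {-3, -2, 0}.
The Hessian is diagonal: diag(L_aa, L_bb). Second derivatives: L_aa(1)=-6; L_bb(-3)=-72, L_bb(-2)=48, L_bb(0)=-144.
Saddle points occur where the two diagonal entries have opposite signs: (1, -2). Count: 1.

1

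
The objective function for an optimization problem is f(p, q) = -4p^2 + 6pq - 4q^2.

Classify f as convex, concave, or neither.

f is quadratic, so its Hessian is the constant matrix H = [[-8, 6], [6, -8]].
det(H) = 28, tr(H) = -16.
det(H) > 0 and tr(H) < 0, so H is negative definite everywhere: concave.

concave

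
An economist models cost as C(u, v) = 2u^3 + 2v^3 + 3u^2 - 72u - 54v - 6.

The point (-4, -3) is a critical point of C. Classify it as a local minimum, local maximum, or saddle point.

The mixed partial ∂²C/∂u∂v is 0, so the Hessian at any point is diag(C_uu, C_vv) = diag(6(2u + 1), 12v).
At (-4, -3): H = diag(-42, -36).
Both eigenvalues are negative, so H is negative definite: a local maximum.

local maximum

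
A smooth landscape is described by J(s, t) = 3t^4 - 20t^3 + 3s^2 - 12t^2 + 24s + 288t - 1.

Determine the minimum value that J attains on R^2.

J(s,t) separates as P(s) + Q(t) − 1, so its minimum is min P + min Q − 1.
P'(s) = 6s + 24 vanishes at s ∈ {-4}; Q'(t) = 12(t - 4)(t - 3)(t + 2) vanishes at t ∈ {-2, 3, 4}.
Local minima of P (where P''>0): P(-4)=-48. Local minima of Q: Q(-2)=-416, Q(4)=448.
So the global minimum of J is P(-4) + Q(-2) − 1 = -48 − 416 − 1 = -465, attained at (-4, -2).

-465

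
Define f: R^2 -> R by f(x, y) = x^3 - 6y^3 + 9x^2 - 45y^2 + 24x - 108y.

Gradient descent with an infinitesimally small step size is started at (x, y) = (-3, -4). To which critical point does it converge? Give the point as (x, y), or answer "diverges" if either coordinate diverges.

(-2, -3)

f is separable, so gradient descent decouples: x follows -∂f/∂x, y follows -∂f/∂y.
∂f/∂x = 3(x + 2)(x + 4); at x=-3 this is -3, so x increases.
∂f/∂y = -18(y + 2)(y + 3); at y=-4 this is -36, so y increases.
x converges to its nearest critical value -2 (a local min of the x-part); y converges to -3. The iterate converges to (-2, -3).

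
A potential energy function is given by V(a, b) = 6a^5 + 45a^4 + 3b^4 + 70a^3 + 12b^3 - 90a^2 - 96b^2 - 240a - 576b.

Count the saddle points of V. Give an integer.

V separates as a function of a plus a function of b, so ∇V=0 decouples.
∂V/∂a = 30(a - 1)(a + 1)(a + 2)(a + 4) = 0 at a ∈ {-4, -2, -1, 1}; ∂V/∂b = 12(b - 4)(b + 3)(b + 4) = 0 at b ∈ {-4, -3, 4}.
The Hessian is diagonal: diag(V_aa, V_bb). Second derivatives: V_aa(-4)=-900, V_aa(-2)=180, V_aa(-1)=-180, V_aa(1)=900; V_bb(-4)=96, V_bb(-3)=-84, V_bb(4)=672.
Saddle points occur where the two diagonal entries have opposite signs: (-4, -4), (-4, 4), (-2, -3), (-1, -4), (-1, 4), (1, -3). Count: 6.

6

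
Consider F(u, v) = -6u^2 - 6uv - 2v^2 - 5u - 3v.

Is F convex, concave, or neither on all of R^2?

F is quadratic, so its Hessian is the constant matrix H = [[-12, -6], [-6, -4]].
det(H) = 12, tr(H) = -16.
det(H) > 0 and tr(H) < 0, so H is negative definite everywhere: concave.

concave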